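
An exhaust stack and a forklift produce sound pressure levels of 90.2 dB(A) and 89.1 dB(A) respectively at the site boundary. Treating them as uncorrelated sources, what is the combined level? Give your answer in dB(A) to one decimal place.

For uncorrelated sources the intensities add, so convert each level to linear form, sum, and take 10·log₁₀ of the total.
Σ 10^(L/10) = 10^(90.2/10) + 10^(89.1/10) = 1.860e+09.
L_total = 10·log₁₀(1.860e+09) = 92.70 dB(A).

92.7 dB(A)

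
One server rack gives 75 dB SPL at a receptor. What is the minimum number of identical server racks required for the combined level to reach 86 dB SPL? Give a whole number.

N identical sources give L₁ + 10·log₁₀ N, so require 10·log₁₀ N ≥ 86 − 75 = 11.0 dB.
N ≥ 10^(11.0/10) = 12.589, so N = 13.

13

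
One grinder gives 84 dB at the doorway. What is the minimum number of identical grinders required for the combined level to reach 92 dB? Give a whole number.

7

N identical sources give L₁ + 10·log₁₀ N, so require 10·log₁₀ N ≥ 92 − 84 = 8.0 dB.
N ≥ 10^(8.0/10) = 6.310, so N = 7.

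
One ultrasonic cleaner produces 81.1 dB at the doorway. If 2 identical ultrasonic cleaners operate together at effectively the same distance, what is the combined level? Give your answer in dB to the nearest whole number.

L_total = L₁ + 10·log₁₀ N for N identical incoherent sources.
L_total = 81.1 + 10·log₁₀(2) = 81.1 + 3.010 = 84.11 dB.

84 dB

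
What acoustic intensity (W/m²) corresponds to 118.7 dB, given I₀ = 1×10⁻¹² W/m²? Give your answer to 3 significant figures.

L = 10·log₁₀(I/I₀) ⇒ I = I₀·10^(L/10) = 10⁻¹² × 10^11.87.

0.741 W/m²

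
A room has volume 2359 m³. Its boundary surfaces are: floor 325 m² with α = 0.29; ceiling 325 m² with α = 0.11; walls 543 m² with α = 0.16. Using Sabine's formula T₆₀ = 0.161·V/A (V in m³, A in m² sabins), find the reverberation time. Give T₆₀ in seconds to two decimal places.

Total absorption A = 325·0.29 + 325·0.11 + 543·0.16 = 216.88 m² sabins.
T₆₀ = 0.161 × 2359 / 216.88 = 1.751 s.

1.75 s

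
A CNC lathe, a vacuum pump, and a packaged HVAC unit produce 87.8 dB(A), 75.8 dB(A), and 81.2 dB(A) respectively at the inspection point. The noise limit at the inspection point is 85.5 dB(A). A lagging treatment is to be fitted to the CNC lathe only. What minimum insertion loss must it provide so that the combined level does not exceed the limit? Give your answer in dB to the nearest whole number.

5 dB

Fixed contribution from the other sources: Σ 10^(L/10) = 10^(75.8/10) + 10^(81.2/10) = 1.698e+08 (82.30 dB(A)).
To meet 85.5 dB(A) overall, the treated CNC lathe may contribute at most 10^(85.5/10) − 1.698e+08 = 1.850e+08, i.e. 82.67 dB(A).
So the CNC lathe must be reduced from 87.8 to 82.67 dB(A): IL = 5.13 dB.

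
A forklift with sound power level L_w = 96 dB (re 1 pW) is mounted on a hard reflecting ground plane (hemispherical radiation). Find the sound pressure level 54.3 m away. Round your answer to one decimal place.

L_p = L_w − 10·log₁₀(2π·r²) with r = 54.3 m.
2π·r² = 1.853e+04 m², 10·log₁₀ of that is 42.678 dB.
L_p = 96 − 42.678 = 53.32 dB.

53.3 dB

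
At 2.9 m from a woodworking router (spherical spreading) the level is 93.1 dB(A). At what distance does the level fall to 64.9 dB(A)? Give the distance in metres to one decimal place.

The 28.2 dB drop corresponds to a distance ratio of 10^(28.2/20) for a point source.
r₂ = 2.9·10^((93.1−64.9)/20) = 2.9·10^(28.2/20) = 74.54 m.

74.5 m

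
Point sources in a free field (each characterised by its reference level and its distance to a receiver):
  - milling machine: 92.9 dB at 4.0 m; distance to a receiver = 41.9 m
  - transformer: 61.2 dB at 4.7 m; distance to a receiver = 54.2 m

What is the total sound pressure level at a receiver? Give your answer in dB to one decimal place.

72.5 dB

Apply inverse-square spreading to bring every level to the receiver, then sum 10^(L/10).
milling machine: 92.9 − 20·log₁₀(41.9/4.0) = 92.9 − 20.40 = 72.50 dB.
transformer: 61.2 − 20·log₁₀(54.2/4.7) = 61.2 − 21.24 = 39.96 dB.
Σ 10^(L/10) = 1.778e+07 → L_total = 10·log₁₀(1.778e+07) = 72.50 dB.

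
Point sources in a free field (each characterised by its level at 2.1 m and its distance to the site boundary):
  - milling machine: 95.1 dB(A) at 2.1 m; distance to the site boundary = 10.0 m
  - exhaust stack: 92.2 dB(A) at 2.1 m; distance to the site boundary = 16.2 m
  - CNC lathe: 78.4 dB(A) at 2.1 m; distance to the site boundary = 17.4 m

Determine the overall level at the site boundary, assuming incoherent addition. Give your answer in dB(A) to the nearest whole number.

82 dB(A)

Propagate each source to the receiver with L = L_ref − 20·log₁₀(r/r_ref), then add intensities.
milling machine: 95.1 − 20·log₁₀(10.0/2.1) = 95.1 − 13.56 = 81.54 dB(A).
exhaust stack: 92.2 − 20·log₁₀(16.2/2.1) = 92.2 − 17.75 = 74.45 dB(A).
CNC lathe: 78.4 − 20·log₁₀(17.4/2.1) = 78.4 − 18.37 = 60.03 dB(A).
Σ 10^(L/10) = 1.716e+08 → L_total = 10·log₁₀(1.716e+08) = 82.35 dB(A).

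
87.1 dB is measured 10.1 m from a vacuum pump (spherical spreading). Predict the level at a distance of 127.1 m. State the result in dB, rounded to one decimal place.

65.1 dB

Point-source attenuation: ΔL = 20·log₁₀(r₂/r₁) = 20·log₁₀(127.1/10.1) = 21.996 dB.
L₂ = 87.1 − 20·log₁₀(127.1/10.1) = 87.1 − 21.996 = 65.10 dB.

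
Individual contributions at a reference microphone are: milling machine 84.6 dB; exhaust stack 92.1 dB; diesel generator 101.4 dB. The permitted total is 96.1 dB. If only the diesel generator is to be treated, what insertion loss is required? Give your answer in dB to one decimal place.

8.0 dB

Fixed contribution from the other sources: Σ 10^(L/10) = 10^(84.6/10) + 10^(92.1/10) = 1.910e+09 (92.81 dB).
The limit corresponds to 10^(96.1/10) = 4.074e+09; subtracting the fixed part leaves 2.164e+09 for the diesel generator, i.e. 93.35 dB.
Required insertion loss = 101.4 − 93.35 = 8.05 dB.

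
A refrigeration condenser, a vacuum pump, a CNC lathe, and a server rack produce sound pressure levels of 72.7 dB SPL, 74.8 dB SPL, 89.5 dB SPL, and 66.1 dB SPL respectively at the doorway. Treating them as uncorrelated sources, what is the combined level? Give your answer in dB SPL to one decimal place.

89.8 dB SPL

For uncorrelated sources the intensities add, so convert each level to linear form, sum, and take 10·log₁₀ of the total.
Σ 10^(L/10) = 10^(72.7/10) + 10^(74.8/10) + 10^(89.5/10) + 10^(66.1/10) = 9.441e+08.
L_total = 10·log₁₀(9.441e+08) = 89.75 dB SPL.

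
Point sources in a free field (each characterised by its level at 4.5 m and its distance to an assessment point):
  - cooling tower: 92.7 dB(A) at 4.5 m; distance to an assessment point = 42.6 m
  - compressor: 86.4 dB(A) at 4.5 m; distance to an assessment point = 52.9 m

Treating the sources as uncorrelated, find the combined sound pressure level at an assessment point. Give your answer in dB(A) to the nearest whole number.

74 dB(A)

Propagate each source to the receiver with L = L_ref − 20·log₁₀(r/r_ref), then add intensities.
cooling tower: 92.7 − 20·log₁₀(42.6/4.5) = 92.7 − 19.52 = 73.18 dB(A).
compressor: 86.4 − 20·log₁₀(52.9/4.5) = 86.4 − 21.40 = 65.00 dB(A).
Σ 10^(L/10) = 2.394e+07 → L_total = 10·log₁₀(2.394e+07) = 73.79 dB(A).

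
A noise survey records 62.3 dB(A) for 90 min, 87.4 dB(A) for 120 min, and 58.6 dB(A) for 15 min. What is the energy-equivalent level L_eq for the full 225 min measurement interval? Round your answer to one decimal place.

L_eq = 10·log₁₀[(1/T)·Σ tᵢ·10^(Lᵢ/10)] with T = 225 min.
Σ tᵢ·10^(Lᵢ/10) = 90·10^(62.3/10) + 120·10^(87.4/10) + 15·10^(58.6/10) = 6.611e+10.
L_eq = 10·log₁₀(6.611e+10/225) = 84.68 dB(A).

84.7 dB(A)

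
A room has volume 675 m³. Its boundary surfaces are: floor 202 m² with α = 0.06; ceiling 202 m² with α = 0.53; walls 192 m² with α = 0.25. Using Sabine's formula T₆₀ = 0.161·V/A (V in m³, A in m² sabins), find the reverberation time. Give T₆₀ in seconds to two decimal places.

0.65 s

Total absorption A = 202·0.06 + 202·0.53 + 192·0.25 = 167.18 m² sabins.
T₆₀ = 0.161·V/A = 0.161·675/167.18 = 0.650 s.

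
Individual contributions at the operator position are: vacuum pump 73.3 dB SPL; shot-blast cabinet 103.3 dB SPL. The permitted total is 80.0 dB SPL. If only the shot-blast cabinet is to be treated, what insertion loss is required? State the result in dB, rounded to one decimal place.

Everything except the shot-blast cabinet sums to 10^(73.3/10) = 2.138e+07 in linear terms, 73.30 dB SPL.
To meet 80.0 dB SPL overall, the treated shot-blast cabinet may contribute at most 10^(80.0/10) − 2.138e+07 = 7.862e+07, i.e. 78.96 dB SPL.
Required insertion loss = 103.3 − 78.96 = 24.34 dB.

24.3 dB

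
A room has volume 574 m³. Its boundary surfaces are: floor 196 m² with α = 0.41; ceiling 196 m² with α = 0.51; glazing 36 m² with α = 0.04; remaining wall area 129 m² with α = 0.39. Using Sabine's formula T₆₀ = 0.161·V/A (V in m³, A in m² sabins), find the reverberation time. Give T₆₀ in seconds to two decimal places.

0.40 s

A = Σ Sᵢαᵢ = 196·0.41 + 196·0.51 + 36·0.04 + 129·0.39 = 232.07 m².
T₆₀ = 0.161·V/A = 0.161·574/232.07 = 0.398 s.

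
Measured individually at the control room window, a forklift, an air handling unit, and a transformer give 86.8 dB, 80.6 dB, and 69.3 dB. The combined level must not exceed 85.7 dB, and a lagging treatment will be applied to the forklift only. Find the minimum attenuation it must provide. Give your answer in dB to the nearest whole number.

3 dB

Everything except the forklift sums to 10^(80.6/10) + 10^(69.3/10) = 1.233e+08 in linear terms, 80.91 dB.
To meet 85.7 dB overall, the treated forklift may contribute at most 10^(85.7/10) − 1.233e+08 = 2.482e+08, i.e. 83.95 dB.
So the forklift must be reduced from 86.8 to 83.95 dB: IL = 2.85 dB.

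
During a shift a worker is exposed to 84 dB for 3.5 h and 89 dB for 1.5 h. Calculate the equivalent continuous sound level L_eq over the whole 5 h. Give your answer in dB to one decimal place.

86.2 dB

L_eq = 10·log₁₀[(1/T)·Σ tᵢ·10^(Lᵢ/10)] with T = 5 h.
Σ tᵢ·10^(Lᵢ/10) = 3.5·10^(84/10) + 1.5·10^(89/10) = 2.071e+09.
L_eq = 10·log₁₀(2.071e+09/5) = 86.17 dB.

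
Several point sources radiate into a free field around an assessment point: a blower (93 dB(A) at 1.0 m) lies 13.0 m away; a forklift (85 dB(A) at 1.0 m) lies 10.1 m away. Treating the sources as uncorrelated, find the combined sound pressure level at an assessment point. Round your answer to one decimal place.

Propagate each source to the receiver with L = L_ref − 20·log₁₀(r/r_ref), then add intensities.
blower: 93 − 20·log₁₀(13.0/1.0) = 93 − 22.28 = 70.72 dB(A).
forklift: 85 − 20·log₁₀(10.1/1.0) = 85 − 20.09 = 64.91 dB(A).
Σ 10^(L/10) = 1.491e+07 → L_total = 10·log₁₀(1.491e+07) = 71.73 dB(A).

71.7 dB(A)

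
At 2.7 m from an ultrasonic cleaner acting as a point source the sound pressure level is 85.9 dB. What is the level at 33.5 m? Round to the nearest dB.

64 dB

Spherical spreading from a point source gives a 20·log₁₀(r₂/r₁) drop.
L₂ = 85.9 − 20·log₁₀(33.5/2.7) = 85.9 − 21.874 = 64.03 dB.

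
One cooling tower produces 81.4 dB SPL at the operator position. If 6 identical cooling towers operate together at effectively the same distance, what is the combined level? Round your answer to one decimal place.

89.2 dB SPL

N identical incoherent sources raise the level by 10·log₁₀ N.
L_total = 81.4 + 10·log₁₀(6) = 81.4 + 7.782 = 89.18 dB SPL.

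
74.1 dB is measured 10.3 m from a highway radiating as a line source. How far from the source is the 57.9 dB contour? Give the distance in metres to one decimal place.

429.4 m

The 16.2 dB drop corresponds to a distance ratio of 10^(16.2/10) for a line source.
r₂ = 10.3·10^((74.1−57.9)/10) = 10.3·10^(16.2/10) = 429.38 m.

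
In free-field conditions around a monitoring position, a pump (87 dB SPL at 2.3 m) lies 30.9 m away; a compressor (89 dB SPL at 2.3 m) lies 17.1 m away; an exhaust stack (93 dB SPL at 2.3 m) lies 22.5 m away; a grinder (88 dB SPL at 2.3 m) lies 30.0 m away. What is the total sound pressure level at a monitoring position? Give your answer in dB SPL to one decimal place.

76.2 dB SPL

Propagate each source to the receiver with L = L_ref − 20·log₁₀(r/r_ref), then add intensities.
pump: 87 − 20·log₁₀(30.9/2.3) = 87 − 22.56 = 64.44 dB SPL.
compressor: 89 − 20·log₁₀(17.1/2.3) = 89 − 17.43 = 71.57 dB SPL.
exhaust stack: 93 − 20·log₁₀(22.5/2.3) = 93 − 19.81 = 73.19 dB SPL.
grinder: 88 − 20·log₁₀(30.0/2.3) = 88 − 22.31 = 65.69 dB SPL.
Σ 10^(L/10) = 4.170e+07 → L_total = 10·log₁₀(4.170e+07) = 76.20 dB SPL.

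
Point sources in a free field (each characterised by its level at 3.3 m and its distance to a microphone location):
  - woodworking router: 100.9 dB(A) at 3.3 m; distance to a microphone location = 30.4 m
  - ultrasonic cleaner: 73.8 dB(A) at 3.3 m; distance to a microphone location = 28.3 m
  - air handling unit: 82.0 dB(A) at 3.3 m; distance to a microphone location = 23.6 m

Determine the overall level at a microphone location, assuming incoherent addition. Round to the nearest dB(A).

82 dB(A)

Propagate each source to the receiver with L = L_ref − 20·log₁₀(r/r_ref), then add intensities.
woodworking router: 100.9 − 20·log₁₀(30.4/3.3) = 100.9 − 19.29 = 81.61 dB(A).
ultrasonic cleaner: 73.8 − 20·log₁₀(28.3/3.3) = 73.8 − 18.67 = 55.13 dB(A).
air handling unit: 82.0 − 20·log₁₀(23.6/3.3) = 82.0 − 17.09 = 64.91 dB(A).
Σ 10^(L/10) = 1.484e+08 → L_total = 10·log₁₀(1.484e+08) = 81.71 dB(A).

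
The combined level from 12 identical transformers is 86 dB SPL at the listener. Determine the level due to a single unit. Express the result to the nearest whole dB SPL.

For N identical incoherent sources L_total = L₁ + 10·log₁₀ N, so L₁ = 86 − 10·log₁₀(12) = 86 − 10.792.

75 dB SPL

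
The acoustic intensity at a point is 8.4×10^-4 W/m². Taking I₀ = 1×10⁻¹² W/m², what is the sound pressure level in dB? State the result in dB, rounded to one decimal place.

I/I₀ = 8.4×10^-4/10⁻¹² = 8.4×10^8, and L = 10·log₁₀(I/I₀).
L = 10·(0.9243 + 8) = 89.24 dB.

89.2 dB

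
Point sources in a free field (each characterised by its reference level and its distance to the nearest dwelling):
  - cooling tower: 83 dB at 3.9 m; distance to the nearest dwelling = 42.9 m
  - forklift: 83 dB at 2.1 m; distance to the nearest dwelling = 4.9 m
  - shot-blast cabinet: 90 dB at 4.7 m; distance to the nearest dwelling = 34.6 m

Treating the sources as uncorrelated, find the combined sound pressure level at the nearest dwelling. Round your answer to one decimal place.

77.5 dB

First find each source's level at the receiver (point-source: −20·log₁₀(r/r_ref)), then combine on an intensity basis.
cooling tower: 83 − 20·log₁₀(42.9/3.9) = 83 − 20.83 = 62.17 dB.
forklift: 83 − 20·log₁₀(4.9/2.1) = 83 − 7.36 = 75.64 dB.
shot-blast cabinet: 90 − 20·log₁₀(34.6/4.7) = 90 − 17.34 = 72.66 dB.
Σ 10^(L/10) = 5.675e+07 → L_total = 10·log₁₀(5.675e+07) = 77.54 dB.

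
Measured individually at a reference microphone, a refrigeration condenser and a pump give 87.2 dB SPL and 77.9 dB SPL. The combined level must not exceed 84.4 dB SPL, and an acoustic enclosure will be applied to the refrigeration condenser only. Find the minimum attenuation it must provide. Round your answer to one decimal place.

3.9 dB

The untreated sources together contribute 10^(77.9/10) = 6.166e+07, i.e. 77.90 dB SPL.
The limit corresponds to 10^(84.4/10) = 2.754e+08; subtracting the fixed part leaves 2.138e+08 for the refrigeration condenser, i.e. 83.30 dB SPL.
So the refrigeration condenser must be reduced from 87.2 to 83.30 dB SPL: IL = 3.90 dB.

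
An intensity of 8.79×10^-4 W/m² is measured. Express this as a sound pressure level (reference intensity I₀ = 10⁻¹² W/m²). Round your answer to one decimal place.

89.4 dB

Dividing by I₀ shifts the exponent by 12: I/I₀ = 8.79×10^8.
L = 10·(0.9440 + 8) = 89.44 dB.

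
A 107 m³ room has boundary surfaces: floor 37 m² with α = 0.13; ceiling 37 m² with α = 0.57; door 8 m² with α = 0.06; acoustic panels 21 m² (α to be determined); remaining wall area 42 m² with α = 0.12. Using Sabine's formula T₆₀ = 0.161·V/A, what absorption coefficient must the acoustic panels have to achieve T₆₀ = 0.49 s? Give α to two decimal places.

A = 0.161·V/T₆₀ = 0.161·107/0.49 = 35.16 m² sabins.
Absorption from the other surfaces = 37·0.13 + 37·0.57 + 8·0.06 + 42·0.12 = 31.42 m², so the acoustic panels must supply 3.74 m² over 21 m².
α = 3.74/21 = 0.178.

0.18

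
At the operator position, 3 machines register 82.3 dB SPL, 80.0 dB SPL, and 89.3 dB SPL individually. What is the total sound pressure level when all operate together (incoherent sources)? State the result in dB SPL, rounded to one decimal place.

For uncorrelated sources the intensities add, so convert each level to linear form, sum, and take 10·log₁₀ of the total.
Σ 10^(L/10) = 10^(82.3/10) + 10^(80.0/10) + 10^(89.3/10) = 1.121e+09.
L_total = 10·log₁₀(1.121e+09) = 90.50 dB SPL.

90.5 dB SPL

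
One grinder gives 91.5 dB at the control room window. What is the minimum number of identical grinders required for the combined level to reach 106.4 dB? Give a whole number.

31

The shortfall is 106.4 − 91.5 = 14.9 dB, and N units add 10·log₁₀ N, so need 10·log₁₀ N ≥ 14.9.
N ≥ 10^(14.9/10) = 30.903, so N = 31.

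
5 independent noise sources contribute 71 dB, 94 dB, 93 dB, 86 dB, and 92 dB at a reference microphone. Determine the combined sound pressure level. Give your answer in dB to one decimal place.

For uncorrelated sources the intensities add, so convert each level to linear form, sum, and take 10·log₁₀ of the total.
Σ 10^(L/10) = 10^(71/10) + 10^(94/10) + 10^(93/10) + 10^(86/10) + 10^(92/10) = 6.503e+09.
L_total = 10·log₁₀(6.503e+09) = 98.13 dB.

98.1 dB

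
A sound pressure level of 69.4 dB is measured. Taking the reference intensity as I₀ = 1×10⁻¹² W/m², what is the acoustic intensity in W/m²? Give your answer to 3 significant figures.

8.71e-06 W/m²

I = I₀·10^(L/10) = 10⁻¹² × 10^(69.4/10) = 10^(-5.060).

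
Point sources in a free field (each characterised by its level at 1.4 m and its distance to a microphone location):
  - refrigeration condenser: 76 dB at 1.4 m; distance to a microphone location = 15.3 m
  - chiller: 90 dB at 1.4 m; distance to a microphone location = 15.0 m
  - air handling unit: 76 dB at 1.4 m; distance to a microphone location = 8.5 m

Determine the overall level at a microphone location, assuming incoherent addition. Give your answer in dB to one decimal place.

70.1 dB

First find each source's level at the receiver (point-source: −20·log₁₀(r/r_ref)), then combine on an intensity basis.
refrigeration condenser: 76 − 20·log₁₀(15.3/1.4) = 76 − 20.77 = 55.23 dB.
chiller: 90 − 20·log₁₀(15.0/1.4) = 90 − 20.60 = 69.40 dB.
air handling unit: 76 − 20·log₁₀(8.5/1.4) = 76 − 15.67 = 60.33 dB.
Σ 10^(L/10) = 1.012e+07 → L_total = 10·log₁₀(1.012e+07) = 70.05 dB.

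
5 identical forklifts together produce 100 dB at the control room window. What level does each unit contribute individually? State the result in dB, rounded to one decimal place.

Dividing the total intensity by 5 lowers the level by 10·log₁₀ 5 = 6.990 dB: L₁ = 100 − 6.990.

93.0 dB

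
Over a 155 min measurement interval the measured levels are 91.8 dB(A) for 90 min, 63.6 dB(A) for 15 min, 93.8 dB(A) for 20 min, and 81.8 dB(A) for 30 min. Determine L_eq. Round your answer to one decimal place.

The energy average is taken in the linear domain: L_eq = 10·log₁₀[(Σ tᵢ·10^(Lᵢ/10))/T], T = 155 min.
Σ tᵢ·10^(Lᵢ/10) = 90·10^(91.8/10) + 15·10^(63.6/10) + 20·10^(93.8/10) + 30·10^(81.8/10) = 1.888e+11.
L_eq = 10·log₁₀(1.888e+11/155) = 90.86 dB(A).

90.9 dB(A)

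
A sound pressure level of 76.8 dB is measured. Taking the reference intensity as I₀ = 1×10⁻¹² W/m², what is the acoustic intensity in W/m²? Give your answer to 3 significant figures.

I = I₀·10^(L/10) = 10⁻¹² × 10^(76.8/10) = 10^(-4.320).

4.79e-05 W/m²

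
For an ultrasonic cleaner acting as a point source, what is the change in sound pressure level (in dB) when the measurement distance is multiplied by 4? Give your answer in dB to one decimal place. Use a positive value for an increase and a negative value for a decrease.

-12.0 dB

A point source loses 6 dB per doubling of distance; generally ΔL = −20·log₁₀(r₂/r₁).
ΔL = −20·log₁₀(4) = -12.04 dB.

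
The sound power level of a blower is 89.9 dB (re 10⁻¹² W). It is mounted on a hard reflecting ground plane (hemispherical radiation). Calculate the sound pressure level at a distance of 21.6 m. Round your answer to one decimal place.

The power spreads over a hemisphere of area 2π·r², so L_p = L_w − 10·log₁₀(2π·r²).
2π·r² = 2931 m², 10·log₁₀ of that is 34.671 dB.
L_p = 89.9 − 34.671 = 55.23 dB.

55.2 dB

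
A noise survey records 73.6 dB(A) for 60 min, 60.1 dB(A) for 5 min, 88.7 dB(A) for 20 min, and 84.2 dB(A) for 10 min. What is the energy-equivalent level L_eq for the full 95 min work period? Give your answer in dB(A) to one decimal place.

The energy average is taken in the linear domain: L_eq = 10·log₁₀[(Σ tᵢ·10^(Lᵢ/10))/T], T = 95 min.
Σ tᵢ·10^(Lᵢ/10) = 60·10^(73.6/10) + 5·10^(60.1/10) + 20·10^(88.7/10) + 10·10^(84.2/10) = 1.884e+10.
L_eq = 10·log₁₀(1.884e+10/95) = 82.97 dB(A).

83.0 dB(A)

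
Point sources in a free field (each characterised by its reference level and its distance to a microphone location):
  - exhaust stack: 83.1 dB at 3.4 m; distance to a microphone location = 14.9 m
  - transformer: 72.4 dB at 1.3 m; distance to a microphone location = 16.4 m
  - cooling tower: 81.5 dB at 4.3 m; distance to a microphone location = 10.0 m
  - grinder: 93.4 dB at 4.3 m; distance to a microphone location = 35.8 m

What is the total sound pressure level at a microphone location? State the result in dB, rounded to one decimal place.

78.4 dB

Propagate each source to the receiver with L = L_ref − 20·log₁₀(r/r_ref), then add intensities.
exhaust stack: 83.1 − 20·log₁₀(14.9/3.4) = 83.1 − 12.83 = 70.27 dB.
transformer: 72.4 − 20·log₁₀(16.4/1.3) = 72.4 − 22.02 = 50.38 dB.
cooling tower: 81.5 − 20·log₁₀(10.0/4.3) = 81.5 − 7.33 = 74.17 dB.
grinder: 93.4 − 20·log₁₀(35.8/4.3) = 93.4 − 18.41 = 74.99 dB.
Σ 10^(L/10) = 6.842e+07 → L_total = 10·log₁₀(6.842e+07) = 78.35 dB.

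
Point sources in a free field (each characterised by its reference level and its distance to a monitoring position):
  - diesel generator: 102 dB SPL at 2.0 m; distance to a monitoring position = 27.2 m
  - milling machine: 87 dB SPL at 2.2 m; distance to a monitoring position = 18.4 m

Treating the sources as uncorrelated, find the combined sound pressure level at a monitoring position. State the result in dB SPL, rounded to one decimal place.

First find each source's level at the receiver (point-source: −20·log₁₀(r/r_ref)), then combine on an intensity basis.
diesel generator: 102 − 20·log₁₀(27.2/2.0) = 102 − 22.67 = 79.33 dB SPL.
milling machine: 87 − 20·log₁₀(18.4/2.2) = 87 − 18.45 = 68.55 dB SPL.
Σ 10^(L/10) = 9.285e+07 → L_total = 10·log₁₀(9.285e+07) = 79.68 dB SPL.

79.7 dB SPL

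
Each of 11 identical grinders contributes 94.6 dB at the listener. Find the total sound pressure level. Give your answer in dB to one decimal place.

105.0 dB

With 11 equal, uncorrelated contributions the intensity is 11× that of one unit, giving a rise of 10·log₁₀ 11.
L_total = 94.6 + 10·log₁₀(11) = 94.6 + 10.414 = 105.01 dB.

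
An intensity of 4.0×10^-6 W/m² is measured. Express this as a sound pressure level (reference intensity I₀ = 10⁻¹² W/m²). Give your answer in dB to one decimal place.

66.0 dB

L = 10·log₁₀(I/I₀) = 10·log₁₀(4.0×10^-6/10⁻¹²) = 10·log₁₀(4.0×10^6).
L = 10·(0.6021 + 6) = 66.02 dB.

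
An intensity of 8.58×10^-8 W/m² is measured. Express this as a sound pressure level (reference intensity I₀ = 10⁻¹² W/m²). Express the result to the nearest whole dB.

L = 10·log₁₀(I/I₀) = 10·log₁₀(8.58×10^-8/10⁻¹²) = 10·log₁₀(8.58×10^4).
L = 10·(0.9335 + 4) = 49.33 dB.

49 dB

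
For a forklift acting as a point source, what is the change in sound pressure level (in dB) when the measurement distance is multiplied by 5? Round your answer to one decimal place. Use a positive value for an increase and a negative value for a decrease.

A point source loses 6 dB per doubling of distance; generally ΔL = −20·log₁₀(r₂/r₁).
ΔL = −20·log₁₀(5) = -13.98 dB.

-14.0 dB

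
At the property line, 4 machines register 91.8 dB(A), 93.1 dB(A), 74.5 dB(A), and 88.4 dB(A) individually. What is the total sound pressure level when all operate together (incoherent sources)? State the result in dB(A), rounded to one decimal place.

96.3 dB(A)

For uncorrelated sources the intensities add, so convert each level to linear form, sum, and take 10·log₁₀ of the total.
Σ 10^(L/10) = 10^(91.8/10) + 10^(93.1/10) + 10^(74.5/10) + 10^(88.4/10) = 4.275e+09.
L_total = 10·log₁₀(4.275e+09) = 96.31 dB(A).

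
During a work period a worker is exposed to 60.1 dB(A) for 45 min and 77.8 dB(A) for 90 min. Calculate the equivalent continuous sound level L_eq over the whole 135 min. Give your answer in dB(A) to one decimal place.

76.1 dB(A)

The energy average is taken in the linear domain: L_eq = 10·log₁₀[(Σ tᵢ·10^(Lᵢ/10))/T], T = 135 min.
Σ tᵢ·10^(Lᵢ/10) = 45·10^(60.1/10) + 90·10^(77.8/10) = 5.469e+09.
L_eq = 10·log₁₀(5.469e+09/135) = 76.08 dB(A).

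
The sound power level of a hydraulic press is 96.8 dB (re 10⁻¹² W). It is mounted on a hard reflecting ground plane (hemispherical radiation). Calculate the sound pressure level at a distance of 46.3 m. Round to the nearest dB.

Free-field hemispherical radiation: L_p = L_w − 10·log₁₀(2π·r²), r = 46.3 m.
2π·r² = 1.347e+04 m², 10·log₁₀ of that is 41.293 dB.
L_p = 96.8 − 41.293 = 55.51 dB.

56 dB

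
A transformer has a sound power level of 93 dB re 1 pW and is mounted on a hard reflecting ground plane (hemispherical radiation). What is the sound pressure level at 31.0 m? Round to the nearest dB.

Free-field hemispherical radiation: L_p = L_w − 10·log₁₀(2π·r²), r = 31.0 m.
2π·r² = 6038 m², 10·log₁₀ of that is 37.809 dB.
L_p = 93 − 37.809 = 55.19 dB.

55 dB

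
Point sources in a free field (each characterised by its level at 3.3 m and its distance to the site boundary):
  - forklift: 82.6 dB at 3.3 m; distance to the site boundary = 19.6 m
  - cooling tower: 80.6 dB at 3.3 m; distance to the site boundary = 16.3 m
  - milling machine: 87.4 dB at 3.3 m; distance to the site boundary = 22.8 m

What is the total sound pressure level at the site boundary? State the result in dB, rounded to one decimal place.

73.3 dB

Apply inverse-square spreading to bring every level to the receiver, then sum 10^(L/10).
forklift: 82.6 − 20·log₁₀(19.6/3.3) = 82.6 − 15.47 = 67.13 dB.
cooling tower: 80.6 − 20·log₁₀(16.3/3.3) = 80.6 − 13.87 = 66.73 dB.
milling machine: 87.4 − 20·log₁₀(22.8/3.3) = 87.4 − 16.79 = 70.61 dB.
Σ 10^(L/10) = 2.138e+07 → L_total = 10·log₁₀(2.138e+07) = 73.30 dB.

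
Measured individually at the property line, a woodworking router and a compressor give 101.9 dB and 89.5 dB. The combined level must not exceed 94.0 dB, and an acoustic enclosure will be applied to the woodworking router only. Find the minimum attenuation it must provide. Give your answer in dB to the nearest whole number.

Everything except the woodworking router sums to 10^(89.5/10) = 8.913e+08 in linear terms, 89.50 dB.
The limit corresponds to 10^(94.0/10) = 2.512e+09; subtracting the fixed part leaves 1.621e+09 for the woodworking router, i.e. 92.10 dB.
Required insertion loss = 101.9 − 92.10 = 9.80 dB.

10 dB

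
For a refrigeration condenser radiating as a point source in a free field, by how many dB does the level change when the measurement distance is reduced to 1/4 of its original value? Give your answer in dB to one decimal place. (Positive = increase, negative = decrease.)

+12.0 dB

Point-source spreading: ΔL = −20·log₁₀(r₂/r₁).
ΔL = −20·log₁₀(0.25) = +12.04 dB.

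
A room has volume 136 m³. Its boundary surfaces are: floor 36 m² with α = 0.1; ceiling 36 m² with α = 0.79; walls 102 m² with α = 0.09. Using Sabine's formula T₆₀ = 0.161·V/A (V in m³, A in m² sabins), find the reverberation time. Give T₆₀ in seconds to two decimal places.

0.53 s

A = Σ Sᵢαᵢ = 36·0.1 + 36·0.79 + 102·0.09 = 41.22 m².
T₆₀ = 0.161·V/A = 0.161·136/41.22 = 0.531 s.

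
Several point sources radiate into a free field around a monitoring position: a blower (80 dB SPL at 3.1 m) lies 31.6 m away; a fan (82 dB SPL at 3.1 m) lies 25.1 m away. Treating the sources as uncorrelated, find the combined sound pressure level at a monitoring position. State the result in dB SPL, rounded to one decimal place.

65.3 dB SPL

First find each source's level at the receiver (point-source: −20·log₁₀(r/r_ref)), then combine on an intensity basis.
blower: 80 − 20·log₁₀(31.6/3.1) = 80 − 20.17 = 59.83 dB SPL.
fan: 82 − 20·log₁₀(25.1/3.1) = 82 − 18.17 = 63.83 dB SPL.
Σ 10^(L/10) = 3.380e+06 → L_total = 10·log₁₀(3.380e+06) = 65.29 dB SPL.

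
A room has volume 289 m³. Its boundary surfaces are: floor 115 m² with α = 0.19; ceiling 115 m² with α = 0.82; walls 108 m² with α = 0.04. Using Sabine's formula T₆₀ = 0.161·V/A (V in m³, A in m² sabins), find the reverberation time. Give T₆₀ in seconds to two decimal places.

0.39 s

Summing Sᵢαᵢ: 115·0.19 + 115·0.82 + 108·0.04 = 120.47 m².
T₆₀ = 0.161·V/A = 0.161·289/120.47 = 0.386 s.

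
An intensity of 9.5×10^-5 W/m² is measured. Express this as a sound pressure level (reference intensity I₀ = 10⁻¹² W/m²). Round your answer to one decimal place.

79.8 dB

Dividing by I₀ shifts the exponent by 12: I/I₀ = 9.5×10^7.
L = 10·(0.9777 + 7) = 79.78 dB.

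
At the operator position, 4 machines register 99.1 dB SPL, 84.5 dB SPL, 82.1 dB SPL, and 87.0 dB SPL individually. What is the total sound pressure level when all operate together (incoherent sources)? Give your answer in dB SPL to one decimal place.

For uncorrelated sources the intensities add, so convert each level to linear form, sum, and take 10·log₁₀ of the total.
Σ 10^(L/10) = 10^(99.1/10) + 10^(84.5/10) + 10^(82.1/10) + 10^(87.0/10) = 9.074e+09.
L_total = 10·log₁₀(9.074e+09) = 99.58 dB SPL.

99.6 dB SPL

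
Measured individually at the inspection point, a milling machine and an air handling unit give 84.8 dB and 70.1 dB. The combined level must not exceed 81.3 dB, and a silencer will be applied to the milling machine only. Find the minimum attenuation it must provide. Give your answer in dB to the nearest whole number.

4 dB

Everything except the milling machine sums to 10^(70.1/10) = 1.023e+07 in linear terms, 70.10 dB.
The limit corresponds to 10^(81.3/10) = 1.349e+08; subtracting the fixed part leaves 1.247e+08 for the milling machine, i.e. 80.96 dB.
So the milling machine must be reduced from 84.8 to 80.96 dB: IL = 3.84 dB.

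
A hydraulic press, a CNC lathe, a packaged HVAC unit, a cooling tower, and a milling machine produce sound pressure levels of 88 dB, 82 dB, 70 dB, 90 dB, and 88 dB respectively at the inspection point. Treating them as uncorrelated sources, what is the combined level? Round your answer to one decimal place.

93.9 dB

Incoherent sources combine by intensity addition: L_total = 10·log₁₀(Σ 10^(L_i/10)).
Σ 10^(L/10) = 10^(88/10) + 10^(82/10) + 10^(70/10) + 10^(90/10) + 10^(88/10) = 2.430e+09.
L_total = 10·log₁₀(2.430e+09) = 93.86 dB.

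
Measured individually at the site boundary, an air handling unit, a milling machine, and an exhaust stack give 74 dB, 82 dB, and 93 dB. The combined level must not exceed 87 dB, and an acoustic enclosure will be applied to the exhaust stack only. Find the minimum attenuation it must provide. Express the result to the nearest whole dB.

The untreated sources together contribute 10^(74/10) + 10^(82/10) = 1.836e+08, i.e. 82.64 dB.
The limit corresponds to 10^(87/10) = 5.012e+08; subtracting the fixed part leaves 3.176e+08 for the exhaust stack, i.e. 85.02 dB.
So the exhaust stack must be reduced from 93 to 85.02 dB: IL = 7.98 dB.

8 dB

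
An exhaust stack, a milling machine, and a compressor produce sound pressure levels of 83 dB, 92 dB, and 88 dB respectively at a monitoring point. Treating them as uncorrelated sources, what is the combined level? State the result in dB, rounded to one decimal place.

Incoherent sources combine by intensity addition: L_total = 10·log₁₀(Σ 10^(L_i/10)).
Σ 10^(L/10) = 10^(83/10) + 10^(92/10) + 10^(88/10) = 2.415e+09.
L_total = 10·log₁₀(2.415e+09) = 93.83 dB.

93.8 dB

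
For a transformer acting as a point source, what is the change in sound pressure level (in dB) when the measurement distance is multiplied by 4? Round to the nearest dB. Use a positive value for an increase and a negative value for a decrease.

-12 dB

A point source loses 6 dB per doubling of distance; generally ΔL = −20·log₁₀(r₂/r₁).
ΔL = −20·log₁₀(4) = -12.04 dB.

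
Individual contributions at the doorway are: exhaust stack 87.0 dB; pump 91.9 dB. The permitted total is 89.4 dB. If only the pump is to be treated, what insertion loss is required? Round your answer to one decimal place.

The untreated sources together contribute 10^(87.0/10) = 5.012e+08, i.e. 87.00 dB.
The limit corresponds to 10^(89.4/10) = 8.710e+08; subtracting the fixed part leaves 3.698e+08 for the pump, i.e. 85.68 dB.
Required insertion loss = 91.9 − 85.68 = 6.22 dB.

6.2 dB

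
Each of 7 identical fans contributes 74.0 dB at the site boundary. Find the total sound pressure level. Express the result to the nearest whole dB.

L_total = L₁ + 10·log₁₀ N for N identical incoherent sources.
L_total = 74.0 + 10·log₁₀(7) = 74.0 + 8.451 = 82.45 dB.

82 dB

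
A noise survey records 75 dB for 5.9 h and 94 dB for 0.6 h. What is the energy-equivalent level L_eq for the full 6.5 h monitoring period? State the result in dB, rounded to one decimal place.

Weight each interval's intensity by its duration and average over T = 6.5 h:
Σ tᵢ·10^(Lᵢ/10) = 5.9·10^(75/10) + 0.6·10^(94/10) = 1.694e+09.
L_eq = 10·log₁₀(1.694e+09/6.5) = 84.16 dB.

84.2 dB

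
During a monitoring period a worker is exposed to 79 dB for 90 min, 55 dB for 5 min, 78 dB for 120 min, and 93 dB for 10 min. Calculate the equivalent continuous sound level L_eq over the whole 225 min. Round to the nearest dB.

82 dB

L_eq = 10·log₁₀[(1/T)·Σ tᵢ·10^(Lᵢ/10)] with T = 225 min.
Σ tᵢ·10^(Lᵢ/10) = 90·10^(79/10) + 5·10^(55/10) + 120·10^(78/10) + 10·10^(93/10) = 3.467e+10.
L_eq = 10·log₁₀(3.467e+10/225) = 81.88 dB.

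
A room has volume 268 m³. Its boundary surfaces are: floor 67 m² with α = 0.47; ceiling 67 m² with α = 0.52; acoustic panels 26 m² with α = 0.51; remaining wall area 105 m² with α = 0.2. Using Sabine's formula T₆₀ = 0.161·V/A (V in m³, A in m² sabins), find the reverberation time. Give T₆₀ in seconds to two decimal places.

Summing Sᵢαᵢ: 67·0.47 + 67·0.52 + 26·0.51 + 105·0.2 = 100.59 m².
T₆₀ = 0.161 × 268 / 100.59 = 0.429 s.

0.43 s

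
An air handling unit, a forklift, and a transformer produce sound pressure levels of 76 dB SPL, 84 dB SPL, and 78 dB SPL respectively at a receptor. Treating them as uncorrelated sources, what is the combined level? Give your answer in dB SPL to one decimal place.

For uncorrelated sources the intensities add, so convert each level to linear form, sum, and take 10·log₁₀ of the total.
Σ 10^(L/10) = 10^(76/10) + 10^(84/10) + 10^(78/10) = 3.541e+08.
L_total = 10·log₁₀(3.541e+08) = 85.49 dB SPL.

85.5 dB SPL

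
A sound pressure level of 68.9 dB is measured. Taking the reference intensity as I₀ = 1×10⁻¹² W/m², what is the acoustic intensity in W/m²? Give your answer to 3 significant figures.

7.76e-06 W/m²

I = I₀·10^(L/10) = 10⁻¹² × 10^(68.9/10) = 10^(-5.110).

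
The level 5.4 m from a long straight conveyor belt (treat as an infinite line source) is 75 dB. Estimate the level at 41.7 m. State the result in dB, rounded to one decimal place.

66.1 dB

For a line source, L₂ = L₁ − 10·log₁₀(r₂/r₁).
L₂ = 75 − 10·log₁₀(41.7/5.4) = 75 − 8.877 = 66.12 dB.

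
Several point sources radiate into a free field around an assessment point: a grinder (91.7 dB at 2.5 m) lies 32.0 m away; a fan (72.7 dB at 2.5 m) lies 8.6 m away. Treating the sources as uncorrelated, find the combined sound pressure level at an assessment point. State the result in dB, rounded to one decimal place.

First find each source's level at the receiver (point-source: −20·log₁₀(r/r_ref)), then combine on an intensity basis.
grinder: 91.7 − 20·log₁₀(32.0/2.5) = 91.7 − 22.14 = 69.56 dB.
fan: 72.7 − 20·log₁₀(8.6/2.5) = 72.7 − 10.73 = 61.97 dB.
Σ 10^(L/10) = 1.060e+07 → L_total = 10·log₁₀(1.060e+07) = 70.25 dB.

70.3 dB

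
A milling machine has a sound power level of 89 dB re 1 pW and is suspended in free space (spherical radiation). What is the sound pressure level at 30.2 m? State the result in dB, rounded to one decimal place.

48.4 dB

Free-field spherical radiation: L_p = L_w − 10·log₁₀(4π·r²), r = 30.2 m.
4π·r² = 1.146e+04 m², 10·log₁₀ of that is 40.592 dB.
L_p = 89 − 40.592 = 48.41 dB.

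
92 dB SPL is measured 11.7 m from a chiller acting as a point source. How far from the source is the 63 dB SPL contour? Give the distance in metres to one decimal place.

329.8 m

Point-source spreading drops the level by 20·log₁₀(r₂/r₁); inverting, r₂/r₁ = 10^(ΔL/20).
r₂ = 11.7·10^((92−63)/20) = 11.7·10^(29.0/20) = 329.75 m.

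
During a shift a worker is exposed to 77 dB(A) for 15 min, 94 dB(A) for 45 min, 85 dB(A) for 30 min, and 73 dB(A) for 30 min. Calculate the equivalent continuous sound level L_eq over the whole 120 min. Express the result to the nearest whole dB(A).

L_eq = 10·log₁₀[(1/T)·Σ tᵢ·10^(Lᵢ/10)] with T = 120 min.
Σ tᵢ·10^(Lᵢ/10) = 15·10^(77/10) + 45·10^(94/10) + 30·10^(85/10) + 30·10^(73/10) = 1.239e+11.
L_eq = 10·log₁₀(1.239e+11/120) = 90.14 dB(A).

90 dB(A)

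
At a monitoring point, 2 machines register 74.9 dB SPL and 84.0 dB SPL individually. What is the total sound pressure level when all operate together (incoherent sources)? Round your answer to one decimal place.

For uncorrelated sources the intensities add, so convert each level to linear form, sum, and take 10·log₁₀ of the total.
Σ 10^(L/10) = 10^(74.9/10) + 10^(84.0/10) = 2.821e+08.
L_total = 10·log₁₀(2.821e+08) = 84.50 dB SPL.

84.5 dB SPL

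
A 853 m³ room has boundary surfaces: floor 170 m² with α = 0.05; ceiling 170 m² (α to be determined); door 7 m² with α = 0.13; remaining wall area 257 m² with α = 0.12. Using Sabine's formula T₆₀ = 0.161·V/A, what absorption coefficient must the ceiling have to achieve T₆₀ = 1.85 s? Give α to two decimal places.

0.20

Required total absorption A = 0.161·853/1.85 = 74.23 m².
Absorption from the other surfaces = 170·0.05 + 7·0.13 + 257·0.12 = 40.25 m², so the ceiling must supply 33.98 m² over 170 m².
α = 33.98/170 = 0.200.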